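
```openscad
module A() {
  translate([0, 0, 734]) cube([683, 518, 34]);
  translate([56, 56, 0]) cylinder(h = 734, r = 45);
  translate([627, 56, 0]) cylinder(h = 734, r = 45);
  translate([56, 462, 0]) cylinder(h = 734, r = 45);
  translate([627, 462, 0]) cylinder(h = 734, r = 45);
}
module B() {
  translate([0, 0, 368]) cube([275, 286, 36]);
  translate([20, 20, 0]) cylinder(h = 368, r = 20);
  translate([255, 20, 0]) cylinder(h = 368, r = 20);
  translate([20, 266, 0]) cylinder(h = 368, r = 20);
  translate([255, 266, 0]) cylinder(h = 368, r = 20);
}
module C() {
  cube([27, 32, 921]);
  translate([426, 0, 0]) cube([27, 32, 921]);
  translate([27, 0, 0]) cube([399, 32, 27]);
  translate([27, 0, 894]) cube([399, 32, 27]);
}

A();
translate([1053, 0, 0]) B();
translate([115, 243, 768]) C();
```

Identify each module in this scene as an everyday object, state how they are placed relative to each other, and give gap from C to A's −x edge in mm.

The picture frame's min-x is at 115; the table's min-x is 0; gap = 115 mm.

A is a table. B is a stool. C is a picture frame. The stool is on the floor beside the table on its +x side. The picture frame is on top of the table, centred. The gap from the picture frame to the table's −x edge is 115 mm.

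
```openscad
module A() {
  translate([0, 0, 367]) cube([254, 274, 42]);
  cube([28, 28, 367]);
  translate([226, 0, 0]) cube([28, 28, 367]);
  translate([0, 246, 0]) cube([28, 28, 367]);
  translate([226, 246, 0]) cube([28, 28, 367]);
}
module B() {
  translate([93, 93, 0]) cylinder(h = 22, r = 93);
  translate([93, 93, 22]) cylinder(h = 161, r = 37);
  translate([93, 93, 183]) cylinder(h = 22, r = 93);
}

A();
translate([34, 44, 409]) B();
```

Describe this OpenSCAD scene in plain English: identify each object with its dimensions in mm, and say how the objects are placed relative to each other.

A is a four-legged stool. The seat is a 254×274×42 mm slab whose top surface is at z = 409 mm; four square legs, each 28×28 mm in cross-section, run from the floor (z = 0) to the underside of the seat, each flush with a corner of the seat.

B is a spool: two coaxial disc flanges of radius 93 mm and thickness 22 mm, joined by a core cylinder of radius 37 mm and height 161 mm. The lower flange rests on z = 0 and the three cylinders share a vertical axis.

The spool is on top of the stool, centred.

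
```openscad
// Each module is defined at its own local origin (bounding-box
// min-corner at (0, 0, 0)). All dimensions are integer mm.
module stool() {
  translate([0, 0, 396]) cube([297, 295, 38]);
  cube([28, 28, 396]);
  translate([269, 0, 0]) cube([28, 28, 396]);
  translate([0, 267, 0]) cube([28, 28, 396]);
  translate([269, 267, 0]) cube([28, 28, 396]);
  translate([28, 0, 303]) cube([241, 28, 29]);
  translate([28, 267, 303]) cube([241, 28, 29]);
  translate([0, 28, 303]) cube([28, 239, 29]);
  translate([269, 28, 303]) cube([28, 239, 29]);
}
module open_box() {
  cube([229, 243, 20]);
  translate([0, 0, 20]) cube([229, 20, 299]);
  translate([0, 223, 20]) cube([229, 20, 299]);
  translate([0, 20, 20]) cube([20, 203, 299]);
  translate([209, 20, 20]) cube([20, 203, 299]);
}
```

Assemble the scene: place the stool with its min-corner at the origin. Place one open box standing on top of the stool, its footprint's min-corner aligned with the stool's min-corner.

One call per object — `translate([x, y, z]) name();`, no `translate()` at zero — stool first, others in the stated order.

stool();
translate([0, 0, 434]) open_box();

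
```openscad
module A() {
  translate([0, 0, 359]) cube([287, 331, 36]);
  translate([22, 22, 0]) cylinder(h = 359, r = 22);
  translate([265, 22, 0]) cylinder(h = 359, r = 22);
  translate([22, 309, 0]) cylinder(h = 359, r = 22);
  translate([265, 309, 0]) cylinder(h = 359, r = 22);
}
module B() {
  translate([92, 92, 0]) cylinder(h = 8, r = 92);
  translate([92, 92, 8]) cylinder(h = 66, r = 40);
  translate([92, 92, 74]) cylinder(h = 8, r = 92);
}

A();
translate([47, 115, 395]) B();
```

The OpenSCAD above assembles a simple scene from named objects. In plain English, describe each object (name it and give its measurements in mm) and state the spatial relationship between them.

A is a four-legged stool. The seat is 287×331 mm, 36 mm thick, top at z = 395 mm. It stands on four round legs, each 44 mm in diameter, from z = 0 to the seat underside, each leg's axis is inset half a diameter from the nearest pair of seat edges (so the leg's bounding box is flush with the corner).

B is a spool: two coaxial disc flanges of radius 92 mm and thickness 8 mm, joined by a core cylinder of radius 40 mm and height 66 mm. The lower flange rests on z = 0 and the three cylinders share a vertical axis.

The spool is on top of the stool.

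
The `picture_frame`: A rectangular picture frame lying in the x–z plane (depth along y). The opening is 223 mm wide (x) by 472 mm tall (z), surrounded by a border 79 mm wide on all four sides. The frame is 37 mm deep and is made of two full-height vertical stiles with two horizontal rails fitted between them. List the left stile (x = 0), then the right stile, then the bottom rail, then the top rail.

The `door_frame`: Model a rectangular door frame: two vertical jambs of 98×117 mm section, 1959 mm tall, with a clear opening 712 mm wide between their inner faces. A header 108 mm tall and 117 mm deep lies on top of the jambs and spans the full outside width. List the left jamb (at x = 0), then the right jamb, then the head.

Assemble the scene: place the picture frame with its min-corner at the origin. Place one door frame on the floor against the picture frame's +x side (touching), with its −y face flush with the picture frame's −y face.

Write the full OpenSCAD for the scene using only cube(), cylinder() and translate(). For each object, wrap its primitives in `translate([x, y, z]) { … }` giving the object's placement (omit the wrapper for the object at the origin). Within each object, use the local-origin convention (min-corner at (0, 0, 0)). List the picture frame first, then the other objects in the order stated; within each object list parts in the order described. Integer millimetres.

cube([79, 37, 630]);
translate([302, 0, 0]) cube([79, 37, 630]);
translate([79, 0, 0]) cube([223, 37, 79]);
translate([79, 0, 551]) cube([223, 37, 79]);
translate([381, 0, 0]) {
  cube([98, 117, 1959]);
  translate([810, 0, 0]) cube([98, 117, 1959]);
  translate([0, 0, 1959]) cube([908, 117, 108]);
}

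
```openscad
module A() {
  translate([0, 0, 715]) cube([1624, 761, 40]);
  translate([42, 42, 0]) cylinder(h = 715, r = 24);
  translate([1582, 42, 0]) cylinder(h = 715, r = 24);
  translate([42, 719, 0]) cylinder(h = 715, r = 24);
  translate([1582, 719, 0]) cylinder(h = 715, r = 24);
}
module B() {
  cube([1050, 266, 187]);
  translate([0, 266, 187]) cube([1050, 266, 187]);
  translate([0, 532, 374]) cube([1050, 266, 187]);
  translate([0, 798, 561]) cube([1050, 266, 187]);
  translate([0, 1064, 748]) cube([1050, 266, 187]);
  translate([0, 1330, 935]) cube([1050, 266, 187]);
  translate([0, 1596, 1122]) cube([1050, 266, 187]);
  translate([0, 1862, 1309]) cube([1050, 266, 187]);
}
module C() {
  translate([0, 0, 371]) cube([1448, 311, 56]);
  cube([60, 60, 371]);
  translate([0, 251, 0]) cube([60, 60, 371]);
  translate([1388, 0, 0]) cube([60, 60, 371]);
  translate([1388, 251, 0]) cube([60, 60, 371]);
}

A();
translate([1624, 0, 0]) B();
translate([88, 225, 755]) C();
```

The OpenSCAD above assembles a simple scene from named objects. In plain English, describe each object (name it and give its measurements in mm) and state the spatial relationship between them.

A is a rectangular dining table. The top is 1624×761×40 mm with its upper surface at z = 755 mm. It stands on four round legs of 48 mm diameter, each leg's bounding box inset 18 mm from the nearest pair of top edges, running from the floor to the underside of the top.

B is a straight staircase of 8 solid steps. Each step is 1050 mm wide (x), 266 mm deep (y, the going) and 187 mm tall (the rise). The first step rests on the floor; each subsequent step sits one going further in +y and one rise higher in +z, directly behind and above the previous step with no overlap.

C is a bench: a 1448×311 mm seat slab, 56 mm thick, top at z = 427 mm, on four 60×60 mm square legs flush with the seat corners and standing on z = 0.

The staircase is against the table's +x side, with their −y faces flush. The bench is on top of the table, centred.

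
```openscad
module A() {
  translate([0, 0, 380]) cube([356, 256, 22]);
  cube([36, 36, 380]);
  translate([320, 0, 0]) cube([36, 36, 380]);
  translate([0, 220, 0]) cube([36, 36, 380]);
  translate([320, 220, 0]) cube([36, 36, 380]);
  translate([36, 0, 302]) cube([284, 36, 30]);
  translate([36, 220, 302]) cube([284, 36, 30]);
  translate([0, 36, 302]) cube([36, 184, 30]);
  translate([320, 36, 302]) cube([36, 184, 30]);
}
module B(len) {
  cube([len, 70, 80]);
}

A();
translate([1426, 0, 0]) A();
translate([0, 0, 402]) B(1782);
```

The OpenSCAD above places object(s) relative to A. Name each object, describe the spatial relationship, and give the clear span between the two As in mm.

A is a stool. B is a beam. A beam spans the tops of two stools. The clear span between the two stools is 1070 mm.

Second stool starts at x = 1426; first ends at x = 356; clear span = 1426 − 356 = 1070 mm.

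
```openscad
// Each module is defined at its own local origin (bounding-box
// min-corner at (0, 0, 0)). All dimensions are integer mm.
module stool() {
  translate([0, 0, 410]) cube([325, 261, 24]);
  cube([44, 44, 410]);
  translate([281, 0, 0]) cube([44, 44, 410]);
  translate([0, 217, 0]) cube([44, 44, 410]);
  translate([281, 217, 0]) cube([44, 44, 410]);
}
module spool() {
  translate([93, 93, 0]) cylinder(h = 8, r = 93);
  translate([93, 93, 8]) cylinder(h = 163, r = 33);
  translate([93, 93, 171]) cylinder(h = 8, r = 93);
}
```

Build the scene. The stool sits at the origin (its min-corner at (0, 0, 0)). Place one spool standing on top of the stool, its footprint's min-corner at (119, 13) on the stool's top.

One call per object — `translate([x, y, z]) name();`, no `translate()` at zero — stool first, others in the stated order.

stool();
translate([119, 13, 434]) spool();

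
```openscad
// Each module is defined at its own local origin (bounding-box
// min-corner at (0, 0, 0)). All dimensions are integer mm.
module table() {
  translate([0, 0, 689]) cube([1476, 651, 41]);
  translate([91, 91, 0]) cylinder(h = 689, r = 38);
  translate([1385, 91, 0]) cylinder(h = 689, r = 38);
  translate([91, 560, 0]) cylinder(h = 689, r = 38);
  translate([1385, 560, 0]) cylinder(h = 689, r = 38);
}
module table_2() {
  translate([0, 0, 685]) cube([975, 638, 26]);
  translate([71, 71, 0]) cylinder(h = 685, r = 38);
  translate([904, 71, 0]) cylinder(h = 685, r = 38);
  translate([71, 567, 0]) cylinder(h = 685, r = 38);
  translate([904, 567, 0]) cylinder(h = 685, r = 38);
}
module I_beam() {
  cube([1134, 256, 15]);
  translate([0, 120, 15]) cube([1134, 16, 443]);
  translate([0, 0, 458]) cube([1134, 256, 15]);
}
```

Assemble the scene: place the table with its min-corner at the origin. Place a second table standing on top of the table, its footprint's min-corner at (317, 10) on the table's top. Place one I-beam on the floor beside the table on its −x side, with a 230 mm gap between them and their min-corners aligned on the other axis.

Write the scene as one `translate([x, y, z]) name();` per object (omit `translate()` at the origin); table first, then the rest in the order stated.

table();
translate([317, 10, 730]) table_2();
translate([-1364, 0, 0]) I_beam();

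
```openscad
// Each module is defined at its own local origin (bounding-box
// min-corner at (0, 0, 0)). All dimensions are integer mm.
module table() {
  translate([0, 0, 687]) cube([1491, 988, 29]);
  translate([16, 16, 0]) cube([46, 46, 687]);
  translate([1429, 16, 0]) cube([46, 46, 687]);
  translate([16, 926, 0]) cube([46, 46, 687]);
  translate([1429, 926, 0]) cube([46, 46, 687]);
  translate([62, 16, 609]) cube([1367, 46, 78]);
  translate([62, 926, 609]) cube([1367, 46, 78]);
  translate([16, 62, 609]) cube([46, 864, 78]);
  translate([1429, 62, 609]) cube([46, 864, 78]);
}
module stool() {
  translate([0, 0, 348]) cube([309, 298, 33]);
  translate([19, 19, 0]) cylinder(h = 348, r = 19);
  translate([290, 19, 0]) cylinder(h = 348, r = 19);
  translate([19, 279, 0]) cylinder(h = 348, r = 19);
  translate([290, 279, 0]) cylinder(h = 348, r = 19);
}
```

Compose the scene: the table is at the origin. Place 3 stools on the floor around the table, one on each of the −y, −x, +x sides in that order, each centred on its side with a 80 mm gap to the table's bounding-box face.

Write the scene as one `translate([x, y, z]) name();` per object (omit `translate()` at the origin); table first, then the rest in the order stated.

table();
translate([591, -378, 0]) stool();
translate([-389, 345, 0]) stool();
translate([1571, 345, 0]) stool();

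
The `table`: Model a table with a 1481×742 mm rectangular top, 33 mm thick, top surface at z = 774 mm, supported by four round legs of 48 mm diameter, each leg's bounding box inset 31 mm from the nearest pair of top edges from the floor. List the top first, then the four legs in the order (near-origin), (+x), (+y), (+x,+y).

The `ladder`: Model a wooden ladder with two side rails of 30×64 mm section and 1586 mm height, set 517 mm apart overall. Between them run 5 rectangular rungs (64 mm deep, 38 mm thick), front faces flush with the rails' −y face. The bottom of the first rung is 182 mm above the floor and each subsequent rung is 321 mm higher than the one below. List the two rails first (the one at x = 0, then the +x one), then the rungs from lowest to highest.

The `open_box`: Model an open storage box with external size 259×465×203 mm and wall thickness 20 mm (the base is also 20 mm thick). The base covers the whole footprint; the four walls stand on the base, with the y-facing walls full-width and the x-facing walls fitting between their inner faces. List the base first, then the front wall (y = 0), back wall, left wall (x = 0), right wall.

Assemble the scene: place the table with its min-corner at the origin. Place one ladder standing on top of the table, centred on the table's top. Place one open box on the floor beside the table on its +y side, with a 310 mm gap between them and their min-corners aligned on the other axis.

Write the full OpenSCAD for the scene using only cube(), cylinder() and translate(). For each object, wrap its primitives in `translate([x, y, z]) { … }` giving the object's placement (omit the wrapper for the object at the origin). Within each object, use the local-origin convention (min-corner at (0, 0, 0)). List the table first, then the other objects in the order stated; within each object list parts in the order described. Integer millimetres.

translate([0, 0, 741]) cube([1481, 742, 33]);
translate([55, 55, 0]) cylinder(h = 741, r = 24);
translate([1426, 55, 0]) cylinder(h = 741, r = 24);
translate([55, 687, 0]) cylinder(h = 741, r = 24);
translate([1426, 687, 0]) cylinder(h = 741, r = 24);
translate([482, 339, 774]) {
  cube([30, 64, 1586]);
  translate([487, 0, 0]) cube([30, 64, 1586]);
  translate([30, 0, 182]) cube([457, 64, 38]);
  translate([30, 0, 503]) cube([457, 64, 38]);
  translate([30, 0, 824]) cube([457, 64, 38]);
  translate([30, 0, 1145]) cube([457, 64, 38]);
  translate([30, 0, 1466]) cube([457, 64, 38]);
}
translate([0, 1052, 0]) {
  cube([259, 465, 20]);
  translate([0, 0, 20]) cube([259, 20, 183]);
  translate([0, 445, 20]) cube([259, 20, 183]);
  translate([0, 20, 20]) cube([20, 425, 183]);
  translate([239, 20, 20]) cube([20, 425, 183]);
}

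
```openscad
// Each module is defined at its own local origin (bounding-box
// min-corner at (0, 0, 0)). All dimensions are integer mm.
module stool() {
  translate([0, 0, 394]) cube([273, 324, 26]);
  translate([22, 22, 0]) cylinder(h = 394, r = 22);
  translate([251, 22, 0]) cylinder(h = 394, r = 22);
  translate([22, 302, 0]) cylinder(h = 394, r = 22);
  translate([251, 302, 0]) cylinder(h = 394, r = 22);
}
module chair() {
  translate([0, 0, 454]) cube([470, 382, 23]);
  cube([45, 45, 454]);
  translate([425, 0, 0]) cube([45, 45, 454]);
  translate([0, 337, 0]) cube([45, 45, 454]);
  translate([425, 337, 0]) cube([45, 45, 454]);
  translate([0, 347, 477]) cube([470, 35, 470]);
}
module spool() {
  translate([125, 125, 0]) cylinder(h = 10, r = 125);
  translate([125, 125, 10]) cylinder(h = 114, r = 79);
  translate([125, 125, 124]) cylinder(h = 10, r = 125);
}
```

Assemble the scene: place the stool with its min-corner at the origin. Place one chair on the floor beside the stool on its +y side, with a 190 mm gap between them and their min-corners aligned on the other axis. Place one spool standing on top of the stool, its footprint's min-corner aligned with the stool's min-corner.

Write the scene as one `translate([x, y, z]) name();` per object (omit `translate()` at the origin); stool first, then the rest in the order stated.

stool();
translate([0, 514, 0]) chair();
translate([0, 0, 420]) spool();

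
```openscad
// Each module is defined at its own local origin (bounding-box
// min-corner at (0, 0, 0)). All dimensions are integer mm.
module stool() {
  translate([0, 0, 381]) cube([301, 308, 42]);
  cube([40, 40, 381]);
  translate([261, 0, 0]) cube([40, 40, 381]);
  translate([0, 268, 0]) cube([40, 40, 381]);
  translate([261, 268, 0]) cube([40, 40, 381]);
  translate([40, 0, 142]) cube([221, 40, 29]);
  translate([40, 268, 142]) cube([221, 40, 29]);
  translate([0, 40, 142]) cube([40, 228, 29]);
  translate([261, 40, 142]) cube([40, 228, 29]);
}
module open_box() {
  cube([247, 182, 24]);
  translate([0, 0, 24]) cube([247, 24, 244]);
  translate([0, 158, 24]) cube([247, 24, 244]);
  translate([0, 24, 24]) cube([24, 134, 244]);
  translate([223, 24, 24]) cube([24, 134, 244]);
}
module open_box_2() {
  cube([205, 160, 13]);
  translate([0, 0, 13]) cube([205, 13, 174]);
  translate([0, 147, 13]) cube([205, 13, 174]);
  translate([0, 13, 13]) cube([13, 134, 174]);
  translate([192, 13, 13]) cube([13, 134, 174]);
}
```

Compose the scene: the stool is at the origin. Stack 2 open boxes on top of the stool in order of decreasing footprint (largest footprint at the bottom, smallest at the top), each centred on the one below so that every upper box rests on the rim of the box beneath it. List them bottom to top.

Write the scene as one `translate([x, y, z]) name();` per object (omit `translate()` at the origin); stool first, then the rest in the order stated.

stool();
translate([27, 63, 423]) open_box();
translate([48, 74, 691]) open_box_2();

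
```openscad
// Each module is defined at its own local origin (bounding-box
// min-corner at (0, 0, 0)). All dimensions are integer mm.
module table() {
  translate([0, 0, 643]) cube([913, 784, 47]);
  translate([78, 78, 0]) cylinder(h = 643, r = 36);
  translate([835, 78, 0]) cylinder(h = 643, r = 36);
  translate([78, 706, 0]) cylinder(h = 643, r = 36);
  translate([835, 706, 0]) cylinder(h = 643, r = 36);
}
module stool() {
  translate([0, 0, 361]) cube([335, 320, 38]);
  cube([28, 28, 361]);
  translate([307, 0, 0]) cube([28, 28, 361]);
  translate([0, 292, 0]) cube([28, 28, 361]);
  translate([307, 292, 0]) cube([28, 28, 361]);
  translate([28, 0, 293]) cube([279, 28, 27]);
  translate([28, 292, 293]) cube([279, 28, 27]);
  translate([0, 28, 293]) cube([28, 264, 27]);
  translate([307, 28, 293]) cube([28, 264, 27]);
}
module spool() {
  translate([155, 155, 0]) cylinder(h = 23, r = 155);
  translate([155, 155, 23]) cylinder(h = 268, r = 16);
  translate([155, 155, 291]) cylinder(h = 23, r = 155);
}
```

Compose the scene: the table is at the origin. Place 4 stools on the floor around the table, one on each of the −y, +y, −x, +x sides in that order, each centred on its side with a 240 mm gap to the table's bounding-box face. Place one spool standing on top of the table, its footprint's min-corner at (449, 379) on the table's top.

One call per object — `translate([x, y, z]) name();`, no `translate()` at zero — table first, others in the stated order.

table();
translate([289, -560, 0]) stool();
translate([289, 1024, 0]) stool();
translate([-575, 232, 0]) stool();
translate([1153, 232, 0]) stool();
translate([449, 379, 690]) spool();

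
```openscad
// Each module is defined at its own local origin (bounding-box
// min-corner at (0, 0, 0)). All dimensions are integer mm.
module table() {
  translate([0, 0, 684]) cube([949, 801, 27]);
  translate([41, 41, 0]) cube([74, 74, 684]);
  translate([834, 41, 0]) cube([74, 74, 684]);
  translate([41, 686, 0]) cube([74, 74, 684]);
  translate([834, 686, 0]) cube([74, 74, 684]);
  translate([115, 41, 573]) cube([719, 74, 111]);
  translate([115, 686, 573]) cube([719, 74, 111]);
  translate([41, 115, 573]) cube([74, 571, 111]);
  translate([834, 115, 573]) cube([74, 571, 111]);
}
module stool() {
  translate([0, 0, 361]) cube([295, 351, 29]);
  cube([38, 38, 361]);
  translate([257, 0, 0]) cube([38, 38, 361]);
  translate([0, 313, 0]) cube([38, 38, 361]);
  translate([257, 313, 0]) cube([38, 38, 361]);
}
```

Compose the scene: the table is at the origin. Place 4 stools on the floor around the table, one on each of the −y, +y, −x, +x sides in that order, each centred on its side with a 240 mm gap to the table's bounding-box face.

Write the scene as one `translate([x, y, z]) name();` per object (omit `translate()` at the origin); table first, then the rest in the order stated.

table();
translate([327, -591, 0]) stool();
translate([327, 1041, 0]) stool();
translate([-535, 225, 0]) stool();
translate([1189, 225, 0]) stool();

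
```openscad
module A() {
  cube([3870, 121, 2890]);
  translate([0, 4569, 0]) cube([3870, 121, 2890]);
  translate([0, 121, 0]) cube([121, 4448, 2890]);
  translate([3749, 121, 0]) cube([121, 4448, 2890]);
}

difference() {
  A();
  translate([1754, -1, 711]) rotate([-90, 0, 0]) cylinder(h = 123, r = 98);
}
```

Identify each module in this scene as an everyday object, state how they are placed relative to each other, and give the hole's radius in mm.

The subtracted cylinder has r = 98 mm.

A is a house frame. The house frame has a circular hole through its front wall. The hole's radius is 98 mm.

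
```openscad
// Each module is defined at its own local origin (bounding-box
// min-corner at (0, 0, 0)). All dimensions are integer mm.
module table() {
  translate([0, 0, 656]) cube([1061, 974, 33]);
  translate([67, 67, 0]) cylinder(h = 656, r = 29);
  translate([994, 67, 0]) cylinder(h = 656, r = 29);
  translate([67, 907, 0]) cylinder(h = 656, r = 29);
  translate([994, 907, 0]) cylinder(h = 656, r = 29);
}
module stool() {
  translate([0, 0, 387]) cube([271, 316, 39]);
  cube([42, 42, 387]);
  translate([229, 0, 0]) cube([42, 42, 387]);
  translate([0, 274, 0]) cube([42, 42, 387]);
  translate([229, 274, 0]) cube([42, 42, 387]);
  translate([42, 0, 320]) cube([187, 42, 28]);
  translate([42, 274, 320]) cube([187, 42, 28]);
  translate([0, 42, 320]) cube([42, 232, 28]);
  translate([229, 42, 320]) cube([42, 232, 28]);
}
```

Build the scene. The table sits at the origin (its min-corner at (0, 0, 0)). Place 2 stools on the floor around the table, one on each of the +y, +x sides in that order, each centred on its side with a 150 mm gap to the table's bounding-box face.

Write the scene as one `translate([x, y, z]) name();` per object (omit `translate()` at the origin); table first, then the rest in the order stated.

table();
translate([395, 1124, 0]) stool();
translate([1211, 329, 0]) stool();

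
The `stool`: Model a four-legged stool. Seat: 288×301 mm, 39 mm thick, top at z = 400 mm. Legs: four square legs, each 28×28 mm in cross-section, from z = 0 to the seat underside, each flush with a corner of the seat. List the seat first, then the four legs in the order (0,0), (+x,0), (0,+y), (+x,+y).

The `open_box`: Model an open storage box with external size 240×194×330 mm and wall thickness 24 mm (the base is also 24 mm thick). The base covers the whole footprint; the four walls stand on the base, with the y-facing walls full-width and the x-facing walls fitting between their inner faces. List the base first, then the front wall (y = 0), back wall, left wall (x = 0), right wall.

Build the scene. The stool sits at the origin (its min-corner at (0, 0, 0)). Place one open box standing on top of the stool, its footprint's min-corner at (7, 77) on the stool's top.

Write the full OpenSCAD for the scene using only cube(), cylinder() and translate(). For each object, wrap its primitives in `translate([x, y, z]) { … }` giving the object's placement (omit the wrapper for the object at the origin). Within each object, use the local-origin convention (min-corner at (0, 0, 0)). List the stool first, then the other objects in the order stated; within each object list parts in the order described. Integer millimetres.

translate([0, 0, 361]) cube([288, 301, 39]);
cube([28, 28, 361]);
translate([260, 0, 0]) cube([28, 28, 361]);
translate([0, 273, 0]) cube([28, 28, 361]);
translate([260, 273, 0]) cube([28, 28, 361]);
translate([7, 77, 400]) {
  cube([240, 194, 24]);
  translate([0, 0, 24]) cube([240, 24, 306]);
  translate([0, 170, 24]) cube([240, 24, 306]);
  translate([0, 24, 24]) cube([24, 146, 306]);
  translate([216, 24, 24]) cube([24, 146, 306]);
}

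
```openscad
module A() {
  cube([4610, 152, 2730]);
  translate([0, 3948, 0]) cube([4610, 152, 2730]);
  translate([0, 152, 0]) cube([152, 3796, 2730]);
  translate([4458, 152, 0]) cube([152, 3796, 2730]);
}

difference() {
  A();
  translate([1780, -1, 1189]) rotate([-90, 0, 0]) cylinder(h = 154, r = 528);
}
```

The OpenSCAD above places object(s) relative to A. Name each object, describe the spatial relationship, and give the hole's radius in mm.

A is a house frame. The house frame has a circular hole through its front wall. The hole's radius is 528 mm.

The subtracted cylinder has r = 528 mm.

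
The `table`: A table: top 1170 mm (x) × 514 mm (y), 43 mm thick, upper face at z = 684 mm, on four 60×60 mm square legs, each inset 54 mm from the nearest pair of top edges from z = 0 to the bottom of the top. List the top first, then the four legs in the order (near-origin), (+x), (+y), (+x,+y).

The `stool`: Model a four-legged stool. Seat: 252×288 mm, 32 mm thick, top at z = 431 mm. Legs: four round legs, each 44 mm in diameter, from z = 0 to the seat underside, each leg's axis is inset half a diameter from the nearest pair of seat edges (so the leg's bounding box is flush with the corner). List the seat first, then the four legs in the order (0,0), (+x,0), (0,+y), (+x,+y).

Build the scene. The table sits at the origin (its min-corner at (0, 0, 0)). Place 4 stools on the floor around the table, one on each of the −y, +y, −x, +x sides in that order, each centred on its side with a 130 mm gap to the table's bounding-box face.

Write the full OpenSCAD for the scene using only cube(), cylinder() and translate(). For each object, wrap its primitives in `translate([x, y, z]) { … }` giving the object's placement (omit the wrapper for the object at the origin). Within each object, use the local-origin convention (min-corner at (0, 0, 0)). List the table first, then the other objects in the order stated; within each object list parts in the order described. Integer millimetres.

translate([0, 0, 641]) cube([1170, 514, 43]);
translate([54, 54, 0]) cube([60, 60, 641]);
translate([1056, 54, 0]) cube([60, 60, 641]);
translate([54, 400, 0]) cube([60, 60, 641]);
translate([1056, 400, 0]) cube([60, 60, 641]);
translate([459, -418, 0]) {
  translate([0, 0, 399]) cube([252, 288, 32]);
  translate([22, 22, 0]) cylinder(h = 399, r = 22);
  translate([230, 22, 0]) cylinder(h = 399, r = 22);
  translate([22, 266, 0]) cylinder(h = 399, r = 22);
  translate([230, 266, 0]) cylinder(h = 399, r = 22);
}
translate([459, 644, 0]) {
  translate([0, 0, 399]) cube([252, 288, 32]);
  translate([22, 22, 0]) cylinder(h = 399, r = 22);
  translate([230, 22, 0]) cylinder(h = 399, r = 22);
  translate([22, 266, 0]) cylinder(h = 399, r = 22);
  translate([230, 266, 0]) cylinder(h = 399, r = 22);
}
translate([-382, 113, 0]) {
  translate([0, 0, 399]) cube([252, 288, 32]);
  translate([22, 22, 0]) cylinder(h = 399, r = 22);
  translate([230, 22, 0]) cylinder(h = 399, r = 22);
  translate([22, 266, 0]) cylinder(h = 399, r = 22);
  translate([230, 266, 0]) cylinder(h = 399, r = 22);
}
translate([1300, 113, 0]) {
  translate([0, 0, 399]) cube([252, 288, 32]);
  translate([22, 22, 0]) cylinder(h = 399, r = 22);
  translate([230, 22, 0]) cylinder(h = 399, r = 22);
  translate([22, 266, 0]) cylinder(h = 399, r = 22);
  translate([230, 266, 0]) cylinder(h = 399, r = 22);
}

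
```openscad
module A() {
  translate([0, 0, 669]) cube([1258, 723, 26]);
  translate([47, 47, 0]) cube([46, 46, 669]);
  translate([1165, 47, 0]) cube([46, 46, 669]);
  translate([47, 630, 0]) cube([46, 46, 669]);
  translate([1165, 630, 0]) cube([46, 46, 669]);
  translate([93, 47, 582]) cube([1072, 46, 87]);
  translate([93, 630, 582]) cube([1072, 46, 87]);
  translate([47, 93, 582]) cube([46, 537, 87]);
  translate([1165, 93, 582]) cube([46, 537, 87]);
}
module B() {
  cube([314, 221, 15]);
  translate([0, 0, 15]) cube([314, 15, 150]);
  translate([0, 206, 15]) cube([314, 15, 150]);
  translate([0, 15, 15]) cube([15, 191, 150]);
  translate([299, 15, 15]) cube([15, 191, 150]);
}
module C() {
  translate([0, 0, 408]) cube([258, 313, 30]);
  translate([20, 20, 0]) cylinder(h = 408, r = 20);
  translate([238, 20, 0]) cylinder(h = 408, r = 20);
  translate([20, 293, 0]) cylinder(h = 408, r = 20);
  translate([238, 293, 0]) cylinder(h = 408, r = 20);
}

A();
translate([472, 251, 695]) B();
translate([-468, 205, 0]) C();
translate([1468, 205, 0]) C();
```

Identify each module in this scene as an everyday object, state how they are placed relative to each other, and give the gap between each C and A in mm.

Each stool's nearest face is 210 mm from the table's bounding box.

A is a table. B is an open box. C is a stool. The open box is on top of the table, centred. Two stools sit around the table at the −x, +x sides. The gap between each stool and the table is 210 mm.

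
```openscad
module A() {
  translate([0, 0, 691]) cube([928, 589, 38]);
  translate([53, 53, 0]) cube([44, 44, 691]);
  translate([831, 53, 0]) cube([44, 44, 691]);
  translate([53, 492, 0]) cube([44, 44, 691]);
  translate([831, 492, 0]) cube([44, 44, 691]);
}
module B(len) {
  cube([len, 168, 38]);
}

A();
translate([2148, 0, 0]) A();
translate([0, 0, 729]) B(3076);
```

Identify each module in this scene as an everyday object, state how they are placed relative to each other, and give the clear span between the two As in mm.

A is a table. B is a beam. A beam spans the tops of two tables. The clear span between the two tables is 1220 mm.

Second table starts at x = 2148; first ends at x = 928; clear span = 2148 − 928 = 1220 mm.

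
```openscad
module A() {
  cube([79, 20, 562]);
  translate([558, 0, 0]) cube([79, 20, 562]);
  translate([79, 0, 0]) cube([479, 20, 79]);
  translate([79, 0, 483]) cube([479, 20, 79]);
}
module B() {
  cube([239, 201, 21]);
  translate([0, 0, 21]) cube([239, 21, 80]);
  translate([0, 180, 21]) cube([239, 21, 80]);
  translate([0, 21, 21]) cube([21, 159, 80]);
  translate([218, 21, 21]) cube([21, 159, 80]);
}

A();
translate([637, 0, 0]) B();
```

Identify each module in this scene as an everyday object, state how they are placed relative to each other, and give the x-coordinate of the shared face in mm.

The picture frame's +x face and the open box's −x face are both at x = 637 mm.

A is a picture frame. B is an open box. The open box is against the picture frame's +x side, with their −y faces flush. The x-coordinate of the shared face is 637 mm.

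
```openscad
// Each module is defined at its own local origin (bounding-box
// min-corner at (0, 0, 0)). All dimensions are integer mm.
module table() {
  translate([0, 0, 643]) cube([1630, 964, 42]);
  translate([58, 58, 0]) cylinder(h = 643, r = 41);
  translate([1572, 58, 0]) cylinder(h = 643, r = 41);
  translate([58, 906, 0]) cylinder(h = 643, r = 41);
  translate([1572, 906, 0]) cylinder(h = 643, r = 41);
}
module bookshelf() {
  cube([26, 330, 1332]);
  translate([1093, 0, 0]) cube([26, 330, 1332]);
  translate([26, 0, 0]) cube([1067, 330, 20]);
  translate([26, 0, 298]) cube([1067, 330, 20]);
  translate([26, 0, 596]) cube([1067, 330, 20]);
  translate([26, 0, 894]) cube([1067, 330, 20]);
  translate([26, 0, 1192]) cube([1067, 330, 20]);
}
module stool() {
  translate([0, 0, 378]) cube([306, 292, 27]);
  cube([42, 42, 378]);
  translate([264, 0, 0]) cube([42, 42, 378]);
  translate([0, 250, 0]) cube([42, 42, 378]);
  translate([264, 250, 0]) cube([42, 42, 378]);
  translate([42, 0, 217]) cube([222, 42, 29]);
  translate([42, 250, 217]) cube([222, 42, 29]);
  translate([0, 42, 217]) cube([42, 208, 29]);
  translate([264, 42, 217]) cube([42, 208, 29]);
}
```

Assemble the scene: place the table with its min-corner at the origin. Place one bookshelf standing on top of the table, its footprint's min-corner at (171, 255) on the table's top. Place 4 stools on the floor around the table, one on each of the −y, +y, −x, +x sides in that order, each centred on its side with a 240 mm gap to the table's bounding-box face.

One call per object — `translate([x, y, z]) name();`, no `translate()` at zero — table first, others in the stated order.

table();
translate([171, 255, 685]) bookshelf();
translate([662, -532, 0]) stool();
translate([662, 1204, 0]) stool();
translate([-546, 336, 0]) stool();
translate([1870, 336, 0]) stool();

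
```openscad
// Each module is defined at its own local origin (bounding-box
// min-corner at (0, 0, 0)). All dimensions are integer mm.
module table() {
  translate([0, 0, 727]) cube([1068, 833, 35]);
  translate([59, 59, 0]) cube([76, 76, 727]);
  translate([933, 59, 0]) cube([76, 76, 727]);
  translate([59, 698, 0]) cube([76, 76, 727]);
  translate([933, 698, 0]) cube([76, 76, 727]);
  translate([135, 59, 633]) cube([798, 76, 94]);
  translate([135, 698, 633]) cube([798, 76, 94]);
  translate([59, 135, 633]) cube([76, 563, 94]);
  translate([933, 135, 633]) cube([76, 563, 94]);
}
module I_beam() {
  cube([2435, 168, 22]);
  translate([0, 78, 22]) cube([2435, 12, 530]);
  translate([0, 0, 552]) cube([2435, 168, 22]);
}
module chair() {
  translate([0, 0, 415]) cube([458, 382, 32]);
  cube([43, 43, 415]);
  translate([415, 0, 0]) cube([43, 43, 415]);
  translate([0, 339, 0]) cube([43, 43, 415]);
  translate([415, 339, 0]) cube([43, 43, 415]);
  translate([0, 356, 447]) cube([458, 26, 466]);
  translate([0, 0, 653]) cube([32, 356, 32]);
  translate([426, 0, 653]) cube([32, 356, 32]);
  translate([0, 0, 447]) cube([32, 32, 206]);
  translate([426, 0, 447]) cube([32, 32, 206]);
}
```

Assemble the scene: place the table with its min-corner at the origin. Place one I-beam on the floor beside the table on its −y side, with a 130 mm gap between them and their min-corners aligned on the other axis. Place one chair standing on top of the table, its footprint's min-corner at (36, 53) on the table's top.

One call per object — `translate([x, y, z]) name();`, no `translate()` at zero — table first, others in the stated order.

table();
translate([0, -298, 0]) I_beam();
translate([36, 53, 762]) chair();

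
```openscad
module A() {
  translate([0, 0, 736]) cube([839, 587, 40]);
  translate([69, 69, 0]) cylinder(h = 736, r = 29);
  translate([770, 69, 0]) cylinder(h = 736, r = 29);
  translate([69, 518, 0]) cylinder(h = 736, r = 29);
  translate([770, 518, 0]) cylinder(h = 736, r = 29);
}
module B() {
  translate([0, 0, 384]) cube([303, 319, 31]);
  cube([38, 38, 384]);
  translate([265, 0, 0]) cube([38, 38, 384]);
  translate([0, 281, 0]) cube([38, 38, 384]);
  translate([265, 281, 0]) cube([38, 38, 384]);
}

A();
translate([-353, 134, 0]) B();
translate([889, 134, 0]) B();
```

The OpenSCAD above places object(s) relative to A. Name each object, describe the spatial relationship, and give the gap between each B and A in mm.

A is a table. B is a stool. Two stools sit around the table at the −x, +x sides. The gap between each stool and the table is 50 mm.

Each stool's nearest face is 50 mm from the table's bounding box.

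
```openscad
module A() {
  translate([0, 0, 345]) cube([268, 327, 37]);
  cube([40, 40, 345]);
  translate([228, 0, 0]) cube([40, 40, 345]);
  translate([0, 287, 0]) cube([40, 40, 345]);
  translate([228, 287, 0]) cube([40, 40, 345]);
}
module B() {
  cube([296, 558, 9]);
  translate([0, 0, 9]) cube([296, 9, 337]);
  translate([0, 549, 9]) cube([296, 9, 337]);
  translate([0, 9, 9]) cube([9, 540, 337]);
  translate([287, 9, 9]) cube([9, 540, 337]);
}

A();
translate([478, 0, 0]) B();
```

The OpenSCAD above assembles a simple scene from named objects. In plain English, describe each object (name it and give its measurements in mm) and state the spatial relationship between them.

A is a four-legged stool. The seat is a 268×327×37 mm slab whose top surface is at z = 382 mm; four square legs, each 40×40 mm in cross-section, run from the floor (z = 0) to the underside of the seat, each flush with a corner of the seat.

B is an open-topped rectangular box: outside dimensions 296×558×346 mm, with a uniform wall and base thickness of 9 mm. The base is a full 296×558 slab on the floor; four walls sit on top of the base. The front and back walls (the −y and +y sides) span the full width; the two side walls fit between them.

The open box is on the floor beside the stool on its +x side.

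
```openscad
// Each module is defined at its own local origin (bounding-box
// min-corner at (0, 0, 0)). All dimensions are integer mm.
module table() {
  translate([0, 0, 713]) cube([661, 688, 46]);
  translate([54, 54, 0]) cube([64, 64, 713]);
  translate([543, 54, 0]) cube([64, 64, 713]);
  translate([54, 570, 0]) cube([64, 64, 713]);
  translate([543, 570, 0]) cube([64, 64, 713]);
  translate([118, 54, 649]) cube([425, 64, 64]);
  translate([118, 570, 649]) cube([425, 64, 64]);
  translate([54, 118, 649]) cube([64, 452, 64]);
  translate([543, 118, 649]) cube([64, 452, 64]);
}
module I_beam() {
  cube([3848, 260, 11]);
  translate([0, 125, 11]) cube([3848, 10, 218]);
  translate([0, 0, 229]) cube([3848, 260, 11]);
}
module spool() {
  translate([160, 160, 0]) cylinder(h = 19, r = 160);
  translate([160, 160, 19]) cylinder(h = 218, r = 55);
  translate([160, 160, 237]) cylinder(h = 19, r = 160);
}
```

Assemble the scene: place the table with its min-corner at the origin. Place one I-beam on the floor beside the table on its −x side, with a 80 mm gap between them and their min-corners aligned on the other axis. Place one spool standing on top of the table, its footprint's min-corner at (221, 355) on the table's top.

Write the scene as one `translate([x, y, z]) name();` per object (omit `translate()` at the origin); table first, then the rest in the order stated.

table();
translate([-3928, 0, 0]) I_beam();
translate([221, 355, 759]) spool();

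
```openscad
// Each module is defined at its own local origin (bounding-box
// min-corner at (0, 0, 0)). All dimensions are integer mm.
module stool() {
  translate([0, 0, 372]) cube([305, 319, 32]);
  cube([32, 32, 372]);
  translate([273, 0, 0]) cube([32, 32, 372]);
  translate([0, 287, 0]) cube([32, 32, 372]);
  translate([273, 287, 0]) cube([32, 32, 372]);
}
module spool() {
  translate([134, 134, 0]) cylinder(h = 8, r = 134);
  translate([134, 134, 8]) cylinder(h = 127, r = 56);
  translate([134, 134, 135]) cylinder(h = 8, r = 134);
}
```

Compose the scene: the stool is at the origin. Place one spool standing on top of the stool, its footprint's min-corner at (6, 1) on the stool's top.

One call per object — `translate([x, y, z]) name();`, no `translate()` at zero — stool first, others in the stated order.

stool();
translate([6, 1, 404]) spool();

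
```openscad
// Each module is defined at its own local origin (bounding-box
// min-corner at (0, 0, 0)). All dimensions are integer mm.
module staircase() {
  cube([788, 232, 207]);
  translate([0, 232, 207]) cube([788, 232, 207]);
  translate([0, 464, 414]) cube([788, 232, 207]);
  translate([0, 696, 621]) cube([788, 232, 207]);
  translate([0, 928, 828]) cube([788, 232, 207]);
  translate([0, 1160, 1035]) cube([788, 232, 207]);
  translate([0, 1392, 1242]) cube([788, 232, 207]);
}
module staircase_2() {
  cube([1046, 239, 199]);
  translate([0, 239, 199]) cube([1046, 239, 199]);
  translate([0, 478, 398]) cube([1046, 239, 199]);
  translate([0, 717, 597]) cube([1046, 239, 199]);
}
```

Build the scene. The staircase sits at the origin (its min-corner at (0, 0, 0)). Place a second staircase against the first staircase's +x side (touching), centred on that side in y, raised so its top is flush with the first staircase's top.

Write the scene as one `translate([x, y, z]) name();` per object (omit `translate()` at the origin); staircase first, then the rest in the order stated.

staircase();
translate([788, 334, 653]) staircase_2();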